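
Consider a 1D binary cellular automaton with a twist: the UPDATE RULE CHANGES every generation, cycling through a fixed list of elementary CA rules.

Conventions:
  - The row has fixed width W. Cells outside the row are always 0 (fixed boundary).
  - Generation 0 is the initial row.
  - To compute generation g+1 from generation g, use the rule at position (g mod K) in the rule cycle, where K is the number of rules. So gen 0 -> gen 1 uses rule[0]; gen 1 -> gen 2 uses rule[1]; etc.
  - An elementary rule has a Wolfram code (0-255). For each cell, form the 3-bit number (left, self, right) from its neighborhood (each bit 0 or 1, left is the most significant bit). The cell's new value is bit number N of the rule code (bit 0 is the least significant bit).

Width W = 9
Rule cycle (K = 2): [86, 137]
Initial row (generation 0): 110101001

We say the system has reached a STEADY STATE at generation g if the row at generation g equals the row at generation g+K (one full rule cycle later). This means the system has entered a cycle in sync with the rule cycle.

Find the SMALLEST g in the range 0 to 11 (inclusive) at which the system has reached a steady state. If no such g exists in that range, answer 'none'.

Answer: none

Derivation:
Gen 0: 110101001
Gen 1 (rule 86): 010101111
Gen 2 (rule 137): 000001110
Gen 3 (rule 86): 000010011
Gen 4 (rule 137): 111000010
Gen 5 (rule 86): 001100111
Gen 6 (rule 137): 101000110
Gen 7 (rule 86): 101101011
Gen 8 (rule 137): 001000010
Gen 9 (rule 86): 011100111
Gen 10 (rule 137): 011000110
Gen 11 (rule 86): 101101011
Gen 12 (rule 137): 001000010
Gen 13 (rule 86): 011100111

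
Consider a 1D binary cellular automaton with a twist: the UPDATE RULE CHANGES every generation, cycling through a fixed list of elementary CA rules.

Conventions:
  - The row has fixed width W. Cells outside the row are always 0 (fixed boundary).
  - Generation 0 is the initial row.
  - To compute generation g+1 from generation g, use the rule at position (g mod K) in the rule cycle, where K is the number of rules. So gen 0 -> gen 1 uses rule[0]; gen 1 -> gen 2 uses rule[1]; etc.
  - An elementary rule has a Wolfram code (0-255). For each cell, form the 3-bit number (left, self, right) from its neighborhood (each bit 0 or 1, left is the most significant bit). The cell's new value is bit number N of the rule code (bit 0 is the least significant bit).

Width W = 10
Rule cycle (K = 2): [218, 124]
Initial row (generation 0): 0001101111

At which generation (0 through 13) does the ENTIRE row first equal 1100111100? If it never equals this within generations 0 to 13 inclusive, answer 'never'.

Gen 0: 0001101111
Gen 1 (rule 218): 0011101111
Gen 2 (rule 124): 0010111001
Gen 3 (rule 218): 0100111110
Gen 4 (rule 124): 0110100011
Gen 5 (rule 218): 1110010111
Gen 6 (rule 124): 1011011101
Gen 7 (rule 218): 0011011100
Gen 8 (rule 124): 0011110110
Gen 9 (rule 218): 0111110111
Gen 10 (rule 124): 0100011101
Gen 11 (rule 218): 1010111100
Gen 12 (rule 124): 1111100110
Gen 13 (rule 218): 1111111111

Answer: never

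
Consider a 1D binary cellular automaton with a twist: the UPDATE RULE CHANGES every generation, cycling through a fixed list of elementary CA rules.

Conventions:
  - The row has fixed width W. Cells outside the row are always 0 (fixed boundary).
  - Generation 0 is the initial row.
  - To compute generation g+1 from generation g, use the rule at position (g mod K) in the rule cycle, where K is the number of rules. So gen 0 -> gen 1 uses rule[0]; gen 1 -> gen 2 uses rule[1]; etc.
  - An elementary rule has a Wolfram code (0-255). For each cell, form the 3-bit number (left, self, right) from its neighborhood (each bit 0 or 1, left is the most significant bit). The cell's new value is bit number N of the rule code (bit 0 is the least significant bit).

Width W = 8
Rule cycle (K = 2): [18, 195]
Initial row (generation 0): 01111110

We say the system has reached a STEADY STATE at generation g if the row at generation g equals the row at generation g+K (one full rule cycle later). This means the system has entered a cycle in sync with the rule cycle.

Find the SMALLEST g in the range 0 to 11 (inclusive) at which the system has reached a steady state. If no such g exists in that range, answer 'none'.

Answer: 7

Derivation:
Gen 0: 01111110
Gen 1 (rule 18): 10000001
Gen 2 (rule 195): 00111110
Gen 3 (rule 18): 01000001
Gen 4 (rule 195): 10011110
Gen 5 (rule 18): 01100001
Gen 6 (rule 195): 10101110
Gen 7 (rule 18): 00000001
Gen 8 (rule 195): 11111110
Gen 9 (rule 18): 00000001
Gen 10 (rule 195): 11111110
Gen 11 (rule 18): 00000001
Gen 12 (rule 195): 11111110
Gen 13 (rule 18): 00000001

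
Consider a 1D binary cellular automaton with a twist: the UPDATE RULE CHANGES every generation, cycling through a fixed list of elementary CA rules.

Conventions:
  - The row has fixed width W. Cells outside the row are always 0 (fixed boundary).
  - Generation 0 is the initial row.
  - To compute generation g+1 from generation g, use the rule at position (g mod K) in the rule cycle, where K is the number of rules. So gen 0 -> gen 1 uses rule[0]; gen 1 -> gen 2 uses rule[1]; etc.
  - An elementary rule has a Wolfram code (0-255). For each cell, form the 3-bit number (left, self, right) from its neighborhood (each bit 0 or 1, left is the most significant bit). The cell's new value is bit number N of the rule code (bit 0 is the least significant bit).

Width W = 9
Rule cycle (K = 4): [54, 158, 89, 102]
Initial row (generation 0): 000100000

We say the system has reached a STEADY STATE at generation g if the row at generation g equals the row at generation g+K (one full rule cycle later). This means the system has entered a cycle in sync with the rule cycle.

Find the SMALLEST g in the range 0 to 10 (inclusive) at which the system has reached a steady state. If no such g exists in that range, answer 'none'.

Gen 0: 000100000
Gen 1 (rule 54): 001110000
Gen 2 (rule 158): 011101000
Gen 3 (rule 89): 010100111
Gen 4 (rule 102): 111101001
Gen 5 (rule 54): 000011111
Gen 6 (rule 158): 000111110
Gen 7 (rule 89): 110100011
Gen 8 (rule 102): 011100101
Gen 9 (rule 54): 100011111
Gen 10 (rule 158): 110111110
Gen 11 (rule 89): 110100011
Gen 12 (rule 102): 011100101
Gen 13 (rule 54): 100011111
Gen 14 (rule 158): 110111110

Answer: 7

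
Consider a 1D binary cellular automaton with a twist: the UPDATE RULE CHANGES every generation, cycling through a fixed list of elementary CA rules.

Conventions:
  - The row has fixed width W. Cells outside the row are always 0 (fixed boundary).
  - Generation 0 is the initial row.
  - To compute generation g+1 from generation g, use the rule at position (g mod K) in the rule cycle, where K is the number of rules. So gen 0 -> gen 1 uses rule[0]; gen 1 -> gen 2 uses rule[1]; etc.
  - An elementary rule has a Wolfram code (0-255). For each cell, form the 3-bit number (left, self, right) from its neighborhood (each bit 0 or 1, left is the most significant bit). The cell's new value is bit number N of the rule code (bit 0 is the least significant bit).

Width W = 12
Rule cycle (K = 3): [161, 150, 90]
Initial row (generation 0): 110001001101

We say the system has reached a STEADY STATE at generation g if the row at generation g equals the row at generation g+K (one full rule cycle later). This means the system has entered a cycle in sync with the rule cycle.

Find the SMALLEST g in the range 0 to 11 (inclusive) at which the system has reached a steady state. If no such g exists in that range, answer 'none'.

Gen 0: 110001001101
Gen 1 (rule 161): 000100000010
Gen 2 (rule 150): 001110000111
Gen 3 (rule 90): 011011001101
Gen 4 (rule 161): 000100000010
Gen 5 (rule 150): 001110000111
Gen 6 (rule 90): 011011001101
Gen 7 (rule 161): 000100000010
Gen 8 (rule 150): 001110000111
Gen 9 (rule 90): 011011001101
Gen 10 (rule 161): 000100000010
Gen 11 (rule 150): 001110000111
Gen 12 (rule 90): 011011001101
Gen 13 (rule 161): 000100000010
Gen 14 (rule 150): 001110000111

Answer: 1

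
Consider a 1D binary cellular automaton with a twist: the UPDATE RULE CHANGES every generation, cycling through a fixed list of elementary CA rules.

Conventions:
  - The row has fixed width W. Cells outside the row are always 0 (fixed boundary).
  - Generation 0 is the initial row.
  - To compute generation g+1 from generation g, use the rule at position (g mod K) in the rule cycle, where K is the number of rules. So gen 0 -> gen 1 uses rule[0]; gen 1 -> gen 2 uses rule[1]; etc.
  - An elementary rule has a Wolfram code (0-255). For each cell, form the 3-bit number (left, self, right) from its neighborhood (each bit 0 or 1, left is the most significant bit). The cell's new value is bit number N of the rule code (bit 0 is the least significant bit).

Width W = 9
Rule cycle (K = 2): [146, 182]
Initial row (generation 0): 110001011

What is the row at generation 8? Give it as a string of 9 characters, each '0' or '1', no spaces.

Gen 0: 110001011
Gen 1 (rule 146): 001010000
Gen 2 (rule 182): 011111000
Gen 3 (rule 146): 101110100
Gen 4 (rule 182): 110101110
Gen 5 (rule 146): 000000101
Gen 6 (rule 182): 000001111
Gen 7 (rule 146): 000010110
Gen 8 (rule 182): 000111001

Answer: 000111001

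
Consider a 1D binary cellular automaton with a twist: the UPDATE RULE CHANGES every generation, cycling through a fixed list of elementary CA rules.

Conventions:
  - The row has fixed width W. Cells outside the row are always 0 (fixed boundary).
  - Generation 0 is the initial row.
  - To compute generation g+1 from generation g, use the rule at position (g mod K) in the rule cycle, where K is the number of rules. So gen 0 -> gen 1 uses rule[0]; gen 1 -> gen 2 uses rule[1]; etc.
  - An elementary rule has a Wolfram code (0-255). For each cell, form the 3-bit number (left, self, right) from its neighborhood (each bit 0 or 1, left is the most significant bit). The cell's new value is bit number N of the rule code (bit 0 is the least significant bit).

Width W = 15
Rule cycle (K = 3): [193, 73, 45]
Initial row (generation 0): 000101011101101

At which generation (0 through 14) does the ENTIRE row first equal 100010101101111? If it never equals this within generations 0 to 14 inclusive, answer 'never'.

Gen 0: 000101011101101
Gen 1 (rule 193): 110000001100100
Gen 2 (rule 73): 110111101100001
Gen 3 (rule 45): 101100011001101
Gen 4 (rule 193): 000101001000100
Gen 5 (rule 73): 110000000010001
Gen 6 (rule 45): 100111111010101
Gen 7 (rule 193): 000011111000000
Gen 8 (rule 73): 111010001011111
Gen 9 (rule 45): 100110101110000
Gen 10 (rule 193): 000010000110111
Gen 11 (rule 73): 111000110110101
Gen 12 (rule 45): 100010101101111
Gen 13 (rule 193): 001000000100111
Gen 14 (rule 73): 100011110000101

Answer: 12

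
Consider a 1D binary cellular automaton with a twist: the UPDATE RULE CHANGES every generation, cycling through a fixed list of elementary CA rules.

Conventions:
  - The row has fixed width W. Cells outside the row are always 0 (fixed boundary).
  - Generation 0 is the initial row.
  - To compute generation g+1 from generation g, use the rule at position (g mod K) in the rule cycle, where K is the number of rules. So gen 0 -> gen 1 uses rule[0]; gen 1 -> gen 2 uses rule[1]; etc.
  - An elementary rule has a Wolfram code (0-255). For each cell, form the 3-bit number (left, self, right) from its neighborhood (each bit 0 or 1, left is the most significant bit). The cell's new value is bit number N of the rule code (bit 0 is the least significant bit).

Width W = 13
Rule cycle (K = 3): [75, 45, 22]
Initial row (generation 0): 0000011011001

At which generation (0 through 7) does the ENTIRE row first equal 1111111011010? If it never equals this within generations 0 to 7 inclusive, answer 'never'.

Answer: 1

Derivation:
Gen 0: 0000011011001
Gen 1 (rule 75): 1111111011010
Gen 2 (rule 45): 1000000110110
Gen 3 (rule 22): 1100001000001
Gen 4 (rule 75): 1101110011110
Gen 5 (rule 45): 1011000010000
Gen 6 (rule 22): 1000100111000
Gen 7 (rule 75): 0011001101011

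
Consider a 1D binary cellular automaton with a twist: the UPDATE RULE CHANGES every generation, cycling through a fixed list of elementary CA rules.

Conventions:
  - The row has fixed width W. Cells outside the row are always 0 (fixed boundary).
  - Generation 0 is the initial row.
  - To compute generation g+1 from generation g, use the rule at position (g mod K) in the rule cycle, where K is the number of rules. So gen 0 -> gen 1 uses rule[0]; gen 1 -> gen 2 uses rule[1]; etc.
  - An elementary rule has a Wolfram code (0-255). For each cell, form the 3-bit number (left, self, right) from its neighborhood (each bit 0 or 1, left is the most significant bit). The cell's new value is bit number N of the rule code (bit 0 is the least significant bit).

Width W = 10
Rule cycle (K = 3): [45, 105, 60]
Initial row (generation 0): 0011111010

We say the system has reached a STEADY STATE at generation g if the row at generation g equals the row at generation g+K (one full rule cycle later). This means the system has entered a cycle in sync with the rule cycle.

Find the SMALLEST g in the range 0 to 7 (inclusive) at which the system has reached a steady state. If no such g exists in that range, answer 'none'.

Answer: none

Derivation:
Gen 0: 0011111010
Gen 1 (rule 45): 1010000110
Gen 2 (rule 105): 0100110110
Gen 3 (rule 60): 0110101101
Gen 4 (rule 45): 0101111011
Gen 5 (rule 105): 0011001111
Gen 6 (rule 60): 0010101000
Gen 7 (rule 45): 1011111011
Gen 8 (rule 105): 0110001111
Gen 9 (rule 60): 0101001000
Gen 10 (rule 45): 0111001011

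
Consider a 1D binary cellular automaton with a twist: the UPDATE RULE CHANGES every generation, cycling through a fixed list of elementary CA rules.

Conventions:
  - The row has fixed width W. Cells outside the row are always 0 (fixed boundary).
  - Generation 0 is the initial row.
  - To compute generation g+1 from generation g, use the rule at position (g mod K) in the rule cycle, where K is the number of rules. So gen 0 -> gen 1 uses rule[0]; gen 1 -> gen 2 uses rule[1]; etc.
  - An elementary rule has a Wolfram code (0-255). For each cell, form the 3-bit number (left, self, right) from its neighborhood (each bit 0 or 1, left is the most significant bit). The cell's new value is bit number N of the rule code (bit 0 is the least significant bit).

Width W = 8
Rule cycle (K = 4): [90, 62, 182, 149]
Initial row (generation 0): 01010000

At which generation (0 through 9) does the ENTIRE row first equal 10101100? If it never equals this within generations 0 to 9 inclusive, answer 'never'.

Answer: 9

Derivation:
Gen 0: 01010000
Gen 1 (rule 90): 10001000
Gen 2 (rule 62): 11011100
Gen 3 (rule 182): 00101010
Gen 4 (rule 149): 10101011
Gen 5 (rule 90): 00000011
Gen 6 (rule 62): 00000110
Gen 7 (rule 182): 00001001
Gen 8 (rule 149): 11101101
Gen 9 (rule 90): 10101100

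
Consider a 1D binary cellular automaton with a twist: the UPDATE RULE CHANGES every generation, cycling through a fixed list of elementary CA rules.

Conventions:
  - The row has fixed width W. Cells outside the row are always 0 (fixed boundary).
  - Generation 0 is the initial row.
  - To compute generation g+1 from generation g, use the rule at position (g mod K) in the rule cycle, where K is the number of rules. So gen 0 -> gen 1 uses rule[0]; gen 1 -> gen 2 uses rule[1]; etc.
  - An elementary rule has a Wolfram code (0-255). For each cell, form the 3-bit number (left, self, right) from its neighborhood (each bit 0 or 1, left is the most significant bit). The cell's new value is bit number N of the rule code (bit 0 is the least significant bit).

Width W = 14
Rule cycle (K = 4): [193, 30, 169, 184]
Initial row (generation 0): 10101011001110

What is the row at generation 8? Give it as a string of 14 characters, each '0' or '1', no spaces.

Answer: 01001111101010

Derivation:
Gen 0: 10101011001110
Gen 1 (rule 193): 00000001000110
Gen 2 (rule 30): 00000011101101
Gen 3 (rule 169): 11111011011010
Gen 4 (rule 184): 11110110110101
Gen 5 (rule 193): 01110010010000
Gen 6 (rule 30): 11001111111000
Gen 7 (rule 169): 10001111110011
Gen 8 (rule 184): 01001111101010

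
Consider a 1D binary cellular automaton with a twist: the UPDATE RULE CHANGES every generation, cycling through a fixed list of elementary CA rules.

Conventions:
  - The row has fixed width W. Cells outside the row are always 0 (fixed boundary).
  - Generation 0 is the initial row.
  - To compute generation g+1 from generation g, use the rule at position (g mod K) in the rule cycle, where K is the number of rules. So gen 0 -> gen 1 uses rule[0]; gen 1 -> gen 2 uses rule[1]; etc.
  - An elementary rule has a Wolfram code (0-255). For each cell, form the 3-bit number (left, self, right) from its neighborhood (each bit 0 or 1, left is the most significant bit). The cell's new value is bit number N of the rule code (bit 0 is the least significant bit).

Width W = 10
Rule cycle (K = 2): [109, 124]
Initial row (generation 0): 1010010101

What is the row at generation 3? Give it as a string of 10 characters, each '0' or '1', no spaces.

Gen 0: 1010010101
Gen 1 (rule 109): 1110011111
Gen 2 (rule 124): 1011010001
Gen 3 (rule 109): 1111110101

Answer: 1111110101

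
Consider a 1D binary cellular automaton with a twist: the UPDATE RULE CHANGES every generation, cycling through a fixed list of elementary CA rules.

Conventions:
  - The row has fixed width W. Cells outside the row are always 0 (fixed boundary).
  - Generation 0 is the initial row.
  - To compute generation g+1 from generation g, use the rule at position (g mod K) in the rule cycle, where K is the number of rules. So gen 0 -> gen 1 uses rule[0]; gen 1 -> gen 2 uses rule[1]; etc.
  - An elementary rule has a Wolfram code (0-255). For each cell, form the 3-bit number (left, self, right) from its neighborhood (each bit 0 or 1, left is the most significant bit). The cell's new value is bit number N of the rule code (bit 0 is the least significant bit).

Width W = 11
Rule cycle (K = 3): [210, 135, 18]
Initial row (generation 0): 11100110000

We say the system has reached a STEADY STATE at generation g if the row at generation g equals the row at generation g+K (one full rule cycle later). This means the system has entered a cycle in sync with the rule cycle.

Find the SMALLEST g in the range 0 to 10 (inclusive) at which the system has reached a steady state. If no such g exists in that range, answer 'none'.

Gen 0: 11100110000
Gen 1 (rule 210): 01111011000
Gen 2 (rule 135): 10110000011
Gen 3 (rule 18): 00001000100
Gen 4 (rule 210): 00010101010
Gen 5 (rule 135): 11110101010
Gen 6 (rule 18): 00000000001
Gen 7 (rule 210): 00000000010
Gen 8 (rule 135): 11111111110
Gen 9 (rule 18): 00000000001
Gen 10 (rule 210): 00000000010
Gen 11 (rule 135): 11111111110
Gen 12 (rule 18): 00000000001
Gen 13 (rule 210): 00000000010

Answer: 6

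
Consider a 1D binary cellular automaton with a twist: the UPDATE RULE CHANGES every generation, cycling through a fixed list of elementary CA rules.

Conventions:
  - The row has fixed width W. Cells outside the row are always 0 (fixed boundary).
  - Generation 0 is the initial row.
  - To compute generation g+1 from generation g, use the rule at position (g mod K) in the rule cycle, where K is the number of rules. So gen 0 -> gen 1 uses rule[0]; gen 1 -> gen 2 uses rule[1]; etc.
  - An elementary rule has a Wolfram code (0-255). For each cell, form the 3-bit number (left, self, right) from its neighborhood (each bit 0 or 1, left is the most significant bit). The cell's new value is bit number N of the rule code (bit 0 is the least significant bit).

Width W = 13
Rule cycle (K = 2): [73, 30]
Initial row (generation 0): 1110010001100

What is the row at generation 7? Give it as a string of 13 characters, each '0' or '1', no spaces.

Answer: 1100001101101

Derivation:
Gen 0: 1110010001100
Gen 1 (rule 73): 1010000101101
Gen 2 (rule 30): 1011001101001
Gen 3 (rule 73): 0011001100000
Gen 4 (rule 30): 0110111010000
Gen 5 (rule 73): 0110101000111
Gen 6 (rule 30): 1100101101100
Gen 7 (rule 73): 1100001101101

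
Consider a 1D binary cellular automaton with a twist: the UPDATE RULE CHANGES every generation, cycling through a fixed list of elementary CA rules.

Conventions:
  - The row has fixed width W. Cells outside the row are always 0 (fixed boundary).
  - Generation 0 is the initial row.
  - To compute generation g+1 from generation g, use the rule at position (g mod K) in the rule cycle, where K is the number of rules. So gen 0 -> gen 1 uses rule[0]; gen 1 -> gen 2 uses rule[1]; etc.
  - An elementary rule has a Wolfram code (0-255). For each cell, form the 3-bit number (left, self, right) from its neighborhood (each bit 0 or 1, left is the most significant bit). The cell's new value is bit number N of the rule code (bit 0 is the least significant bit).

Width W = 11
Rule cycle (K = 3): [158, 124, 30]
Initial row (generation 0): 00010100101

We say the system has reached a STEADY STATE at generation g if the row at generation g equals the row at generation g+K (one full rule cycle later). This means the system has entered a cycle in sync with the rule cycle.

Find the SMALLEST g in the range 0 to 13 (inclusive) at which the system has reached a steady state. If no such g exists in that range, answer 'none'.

Gen 0: 00010100101
Gen 1 (rule 158): 00110111101
Gen 2 (rule 124): 00111100111
Gen 3 (rule 30): 01100011100
Gen 4 (rule 158): 11010111010
Gen 5 (rule 124): 11111101111
Gen 6 (rule 30): 10000001000
Gen 7 (rule 158): 11000011100
Gen 8 (rule 124): 11100010110
Gen 9 (rule 30): 10010110101
Gen 10 (rule 158): 11110100101
Gen 11 (rule 124): 10011110111
Gen 12 (rule 30): 11110000100
Gen 13 (rule 158): 11101001110
Gen 14 (rule 124): 10111101011
Gen 15 (rule 30): 10100001010
Gen 16 (rule 158): 10110011011

Answer: none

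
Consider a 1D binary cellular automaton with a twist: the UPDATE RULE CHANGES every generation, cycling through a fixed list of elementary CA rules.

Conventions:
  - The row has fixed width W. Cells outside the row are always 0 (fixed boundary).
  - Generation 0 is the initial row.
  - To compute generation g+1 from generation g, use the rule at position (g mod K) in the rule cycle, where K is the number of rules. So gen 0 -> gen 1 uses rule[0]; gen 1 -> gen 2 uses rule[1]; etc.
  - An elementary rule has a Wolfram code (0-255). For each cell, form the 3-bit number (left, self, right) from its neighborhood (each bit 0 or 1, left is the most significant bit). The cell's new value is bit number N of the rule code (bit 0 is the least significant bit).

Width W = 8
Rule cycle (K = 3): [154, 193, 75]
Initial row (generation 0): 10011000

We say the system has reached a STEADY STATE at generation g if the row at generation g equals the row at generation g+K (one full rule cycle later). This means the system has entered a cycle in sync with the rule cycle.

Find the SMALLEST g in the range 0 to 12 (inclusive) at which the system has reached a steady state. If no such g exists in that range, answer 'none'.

Answer: none

Derivation:
Gen 0: 10011000
Gen 1 (rule 154): 01110100
Gen 2 (rule 193): 00110001
Gen 3 (rule 75): 11110110
Gen 4 (rule 154): 11100101
Gen 5 (rule 193): 01100000
Gen 6 (rule 75): 11101111
Gen 7 (rule 154): 11001110
Gen 8 (rule 193): 01000110
Gen 9 (rule 75): 10011110
Gen 10 (rule 154): 01111101
Gen 11 (rule 193): 00111100
Gen 12 (rule 75): 11100101
Gen 13 (rule 154): 11011000
Gen 14 (rule 193): 01001011
Gen 15 (rule 75): 10010011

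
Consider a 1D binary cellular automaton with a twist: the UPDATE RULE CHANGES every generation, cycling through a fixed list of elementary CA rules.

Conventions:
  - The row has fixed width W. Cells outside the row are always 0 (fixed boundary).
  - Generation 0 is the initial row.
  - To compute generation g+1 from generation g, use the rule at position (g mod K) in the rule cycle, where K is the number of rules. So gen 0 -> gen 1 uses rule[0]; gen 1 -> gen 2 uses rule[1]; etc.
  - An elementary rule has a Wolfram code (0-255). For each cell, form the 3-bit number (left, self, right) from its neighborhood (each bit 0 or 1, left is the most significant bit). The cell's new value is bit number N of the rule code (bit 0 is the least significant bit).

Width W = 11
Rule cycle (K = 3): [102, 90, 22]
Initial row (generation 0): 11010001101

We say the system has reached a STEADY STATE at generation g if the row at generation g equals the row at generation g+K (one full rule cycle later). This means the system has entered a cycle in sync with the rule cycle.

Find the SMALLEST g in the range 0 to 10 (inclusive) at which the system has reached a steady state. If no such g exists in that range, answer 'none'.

Answer: none

Derivation:
Gen 0: 11010001101
Gen 1 (rule 102): 01110010111
Gen 2 (rule 90): 11011100101
Gen 3 (rule 22): 00000011101
Gen 4 (rule 102): 00000100111
Gen 5 (rule 90): 00001011101
Gen 6 (rule 22): 00011000001
Gen 7 (rule 102): 00101000011
Gen 8 (rule 90): 01000100111
Gen 9 (rule 22): 11101111000
Gen 10 (rule 102): 00110001000
Gen 11 (rule 90): 01111010100
Gen 12 (rule 22): 10000010110
Gen 13 (rule 102): 10000111010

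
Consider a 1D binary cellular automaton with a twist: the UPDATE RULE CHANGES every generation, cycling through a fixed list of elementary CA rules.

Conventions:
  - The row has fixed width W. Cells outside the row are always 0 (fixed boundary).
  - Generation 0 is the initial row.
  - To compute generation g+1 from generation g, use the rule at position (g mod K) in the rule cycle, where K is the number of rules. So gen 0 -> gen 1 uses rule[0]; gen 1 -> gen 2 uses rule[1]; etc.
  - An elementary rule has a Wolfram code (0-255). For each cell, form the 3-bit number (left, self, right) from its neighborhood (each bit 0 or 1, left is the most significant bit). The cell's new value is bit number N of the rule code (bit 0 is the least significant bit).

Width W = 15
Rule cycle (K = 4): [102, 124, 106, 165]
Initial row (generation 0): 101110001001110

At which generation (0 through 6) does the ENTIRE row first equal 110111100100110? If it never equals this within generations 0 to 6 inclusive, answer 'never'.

Answer: 4

Derivation:
Gen 0: 101110001001110
Gen 1 (rule 102): 110010011010010
Gen 2 (rule 124): 111011011111011
Gen 3 (rule 106): 101111110001111
Gen 4 (rule 165): 110111100100110
Gen 5 (rule 102): 011000101101010
Gen 6 (rule 124): 011100111111111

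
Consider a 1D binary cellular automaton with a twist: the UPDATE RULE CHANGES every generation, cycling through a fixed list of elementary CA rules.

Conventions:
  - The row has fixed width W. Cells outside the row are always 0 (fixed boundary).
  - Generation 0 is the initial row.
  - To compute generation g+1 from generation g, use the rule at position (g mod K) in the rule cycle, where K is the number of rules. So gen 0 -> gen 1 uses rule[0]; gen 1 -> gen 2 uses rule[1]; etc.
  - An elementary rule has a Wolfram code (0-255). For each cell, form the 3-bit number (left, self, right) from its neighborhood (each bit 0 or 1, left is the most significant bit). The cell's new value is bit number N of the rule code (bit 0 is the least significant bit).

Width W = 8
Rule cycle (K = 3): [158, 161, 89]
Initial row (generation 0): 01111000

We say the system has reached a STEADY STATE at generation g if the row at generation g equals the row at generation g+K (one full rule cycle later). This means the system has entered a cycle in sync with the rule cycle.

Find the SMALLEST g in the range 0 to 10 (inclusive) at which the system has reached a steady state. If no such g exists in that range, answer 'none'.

Answer: 4

Derivation:
Gen 0: 01111000
Gen 1 (rule 158): 11110100
Gen 2 (rule 161): 01101001
Gen 3 (rule 89): 01100100
Gen 4 (rule 158): 11011110
Gen 5 (rule 161): 00101100
Gen 6 (rule 89): 10001111
Gen 7 (rule 158): 11011110
Gen 8 (rule 161): 00101100
Gen 9 (rule 89): 10001111
Gen 10 (rule 158): 11011110
Gen 11 (rule 161): 00101100
Gen 12 (rule 89): 10001111
Gen 13 (rule 158): 11011110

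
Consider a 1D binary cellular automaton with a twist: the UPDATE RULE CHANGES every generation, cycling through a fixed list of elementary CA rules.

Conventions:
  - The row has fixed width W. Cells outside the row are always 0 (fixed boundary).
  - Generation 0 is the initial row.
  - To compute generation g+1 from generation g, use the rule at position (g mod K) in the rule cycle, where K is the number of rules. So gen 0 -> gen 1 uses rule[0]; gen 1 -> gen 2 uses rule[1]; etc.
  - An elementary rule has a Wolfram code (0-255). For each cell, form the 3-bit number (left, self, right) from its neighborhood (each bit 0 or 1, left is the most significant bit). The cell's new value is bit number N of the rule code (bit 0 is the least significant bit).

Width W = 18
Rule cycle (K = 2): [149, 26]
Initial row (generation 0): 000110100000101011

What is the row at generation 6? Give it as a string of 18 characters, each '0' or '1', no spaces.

Gen 0: 000110100000101011
Gen 1 (rule 149): 110000111110101000
Gen 2 (rule 26): 101001100000000100
Gen 3 (rule 149): 101100011111110111
Gen 4 (rule 26): 001010110000000100
Gen 5 (rule 149): 101010001111110111
Gen 6 (rule 26): 000001011000000100

Answer: 000001011000000100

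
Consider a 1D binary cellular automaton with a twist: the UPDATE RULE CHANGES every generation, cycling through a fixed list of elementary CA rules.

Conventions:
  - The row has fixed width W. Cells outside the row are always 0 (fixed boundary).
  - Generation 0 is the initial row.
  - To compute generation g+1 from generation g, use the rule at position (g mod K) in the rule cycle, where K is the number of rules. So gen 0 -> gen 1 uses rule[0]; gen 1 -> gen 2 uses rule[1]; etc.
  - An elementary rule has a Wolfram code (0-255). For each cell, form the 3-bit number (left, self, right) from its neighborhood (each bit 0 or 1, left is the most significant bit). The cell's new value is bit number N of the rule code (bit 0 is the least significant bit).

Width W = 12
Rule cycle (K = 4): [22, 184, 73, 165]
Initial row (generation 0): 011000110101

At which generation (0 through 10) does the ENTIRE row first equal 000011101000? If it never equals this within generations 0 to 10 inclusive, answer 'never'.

Answer: never

Derivation:
Gen 0: 011000110101
Gen 1 (rule 22): 100101000101
Gen 2 (rule 184): 010010100010
Gen 3 (rule 73): 000000001000
Gen 4 (rule 165): 111111101011
Gen 5 (rule 22): 000000001000
Gen 6 (rule 184): 000000000100
Gen 7 (rule 73): 111111110001
Gen 8 (rule 165): 011111100101
Gen 9 (rule 22): 100000011101
Gen 10 (rule 184): 010000011010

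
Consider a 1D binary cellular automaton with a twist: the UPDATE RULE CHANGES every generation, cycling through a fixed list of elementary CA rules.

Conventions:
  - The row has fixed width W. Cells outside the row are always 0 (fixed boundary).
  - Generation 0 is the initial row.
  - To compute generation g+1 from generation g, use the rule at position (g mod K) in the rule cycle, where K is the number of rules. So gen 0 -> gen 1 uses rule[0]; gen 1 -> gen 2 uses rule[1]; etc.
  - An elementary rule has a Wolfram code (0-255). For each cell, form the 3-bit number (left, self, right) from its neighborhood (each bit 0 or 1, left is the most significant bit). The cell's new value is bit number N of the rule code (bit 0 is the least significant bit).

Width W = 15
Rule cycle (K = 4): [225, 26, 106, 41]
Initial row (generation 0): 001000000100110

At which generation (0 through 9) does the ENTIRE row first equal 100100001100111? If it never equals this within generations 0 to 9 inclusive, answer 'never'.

Answer: never

Derivation:
Gen 0: 001000000100110
Gen 1 (rule 225): 100011110000010
Gen 2 (rule 26): 010110001000101
Gen 3 (rule 106): 101110010001010
Gen 4 (rule 41): 011000000100100
Gen 5 (rule 225): 001011110000001
Gen 6 (rule 26): 010010001000010
Gen 7 (rule 106): 100100010000100
Gen 8 (rule 41): 000001000110001
Gen 9 (rule 225): 111100010010100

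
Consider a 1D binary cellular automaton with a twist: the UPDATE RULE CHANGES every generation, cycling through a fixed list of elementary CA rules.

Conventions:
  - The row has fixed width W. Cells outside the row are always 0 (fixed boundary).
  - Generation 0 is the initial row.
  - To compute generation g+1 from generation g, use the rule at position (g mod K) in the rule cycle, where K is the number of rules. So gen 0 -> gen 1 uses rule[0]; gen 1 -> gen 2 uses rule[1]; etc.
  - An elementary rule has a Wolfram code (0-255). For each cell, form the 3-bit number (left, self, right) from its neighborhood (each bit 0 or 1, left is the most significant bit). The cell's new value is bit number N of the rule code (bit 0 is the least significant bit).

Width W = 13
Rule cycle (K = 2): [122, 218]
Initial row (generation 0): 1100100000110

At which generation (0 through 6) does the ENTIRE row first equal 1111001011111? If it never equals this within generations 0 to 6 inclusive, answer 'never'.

Answer: 2

Derivation:
Gen 0: 1100100000110
Gen 1 (rule 122): 1111010001111
Gen 2 (rule 218): 1111001011111
Gen 3 (rule 122): 1001110110001
Gen 4 (rule 218): 0111110111010
Gen 5 (rule 122): 1100011101101
Gen 6 (rule 218): 1110111101100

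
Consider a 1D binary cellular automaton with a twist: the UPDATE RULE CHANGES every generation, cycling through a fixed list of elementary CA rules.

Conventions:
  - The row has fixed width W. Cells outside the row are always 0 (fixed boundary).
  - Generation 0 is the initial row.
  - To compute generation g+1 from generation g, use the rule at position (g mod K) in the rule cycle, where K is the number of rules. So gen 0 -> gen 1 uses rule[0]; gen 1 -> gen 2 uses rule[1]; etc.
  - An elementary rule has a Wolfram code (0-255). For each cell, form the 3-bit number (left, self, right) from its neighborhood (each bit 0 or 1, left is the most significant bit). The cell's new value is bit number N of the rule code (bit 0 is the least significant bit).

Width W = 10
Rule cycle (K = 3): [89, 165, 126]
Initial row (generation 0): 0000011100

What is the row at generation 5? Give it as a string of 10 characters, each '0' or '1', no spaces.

Gen 0: 0000011100
Gen 1 (rule 89): 1111010111
Gen 2 (rule 165): 0110111010
Gen 3 (rule 126): 1111101111
Gen 4 (rule 89): 1000101001
Gen 5 (rule 165): 1010111001

Answer: 1010111001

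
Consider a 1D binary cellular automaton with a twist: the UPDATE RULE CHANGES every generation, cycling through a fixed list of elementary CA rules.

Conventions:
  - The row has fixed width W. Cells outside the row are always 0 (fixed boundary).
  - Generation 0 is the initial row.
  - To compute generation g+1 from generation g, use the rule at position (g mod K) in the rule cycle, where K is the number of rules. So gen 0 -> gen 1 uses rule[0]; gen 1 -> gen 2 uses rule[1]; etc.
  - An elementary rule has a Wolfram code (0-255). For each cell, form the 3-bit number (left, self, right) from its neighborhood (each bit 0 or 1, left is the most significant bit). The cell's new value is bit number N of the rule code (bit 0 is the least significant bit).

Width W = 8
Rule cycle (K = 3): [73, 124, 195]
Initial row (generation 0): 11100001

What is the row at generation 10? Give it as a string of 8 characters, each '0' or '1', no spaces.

Gen 0: 11100001
Gen 1 (rule 73): 10101100
Gen 2 (rule 124): 11111110
Gen 3 (rule 195): 01111110
Gen 4 (rule 73): 01000010
Gen 5 (rule 124): 01100011
Gen 6 (rule 195): 10101101
Gen 7 (rule 73): 00001100
Gen 8 (rule 124): 00001110
Gen 9 (rule 195): 11110110
Gen 10 (rule 73): 10010110

Answer: 10010110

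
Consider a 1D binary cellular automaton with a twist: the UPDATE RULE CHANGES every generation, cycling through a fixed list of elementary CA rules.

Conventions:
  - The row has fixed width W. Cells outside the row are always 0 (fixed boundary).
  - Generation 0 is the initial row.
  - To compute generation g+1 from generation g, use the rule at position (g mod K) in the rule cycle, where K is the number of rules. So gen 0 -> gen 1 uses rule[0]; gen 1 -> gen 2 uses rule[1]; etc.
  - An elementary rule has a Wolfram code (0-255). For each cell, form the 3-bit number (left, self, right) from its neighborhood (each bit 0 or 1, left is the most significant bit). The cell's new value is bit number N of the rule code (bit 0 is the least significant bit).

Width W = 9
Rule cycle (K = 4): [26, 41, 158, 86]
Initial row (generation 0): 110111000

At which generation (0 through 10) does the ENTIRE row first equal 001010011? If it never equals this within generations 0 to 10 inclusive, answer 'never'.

Gen 0: 110111000
Gen 1 (rule 26): 100100100
Gen 2 (rule 41): 000000001
Gen 3 (rule 158): 000000011
Gen 4 (rule 86): 000000101
Gen 5 (rule 26): 000001000
Gen 6 (rule 41): 111100011
Gen 7 (rule 158): 111010110
Gen 8 (rule 86): 001010011
Gen 9 (rule 26): 010001110
Gen 10 (rule 41): 000101000

Answer: 8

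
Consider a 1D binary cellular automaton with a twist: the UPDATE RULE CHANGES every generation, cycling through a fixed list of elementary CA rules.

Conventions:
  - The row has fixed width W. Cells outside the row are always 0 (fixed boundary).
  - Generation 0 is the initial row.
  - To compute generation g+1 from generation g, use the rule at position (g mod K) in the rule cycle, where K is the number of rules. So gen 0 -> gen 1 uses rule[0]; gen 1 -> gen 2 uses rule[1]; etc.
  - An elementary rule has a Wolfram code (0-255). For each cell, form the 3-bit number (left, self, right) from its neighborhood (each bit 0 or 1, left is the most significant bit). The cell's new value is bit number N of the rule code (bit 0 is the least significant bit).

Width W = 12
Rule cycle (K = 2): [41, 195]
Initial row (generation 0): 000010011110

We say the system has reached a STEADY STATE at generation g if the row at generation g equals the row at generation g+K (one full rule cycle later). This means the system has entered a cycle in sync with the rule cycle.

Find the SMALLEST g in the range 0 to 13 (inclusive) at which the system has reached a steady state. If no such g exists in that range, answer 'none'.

Answer: none

Derivation:
Gen 0: 000010011110
Gen 1 (rule 41): 111000010000
Gen 2 (rule 195): 011011100111
Gen 3 (rule 41): 010110000100
Gen 4 (rule 195): 100010111001
Gen 5 (rule 41): 001001100000
Gen 6 (rule 195): 110010101111
Gen 7 (rule 41): 100001011000
Gen 8 (rule 195): 001110001011
Gen 9 (rule 41): 101000100110
Gen 10 (rule 195): 000011001010
Gen 11 (rule 41): 111010000100
Gen 12 (rule 195): 011000111001
Gen 13 (rule 41): 010010100000
Gen 14 (rule 195): 100100001111
Gen 15 (rule 41): 000001101000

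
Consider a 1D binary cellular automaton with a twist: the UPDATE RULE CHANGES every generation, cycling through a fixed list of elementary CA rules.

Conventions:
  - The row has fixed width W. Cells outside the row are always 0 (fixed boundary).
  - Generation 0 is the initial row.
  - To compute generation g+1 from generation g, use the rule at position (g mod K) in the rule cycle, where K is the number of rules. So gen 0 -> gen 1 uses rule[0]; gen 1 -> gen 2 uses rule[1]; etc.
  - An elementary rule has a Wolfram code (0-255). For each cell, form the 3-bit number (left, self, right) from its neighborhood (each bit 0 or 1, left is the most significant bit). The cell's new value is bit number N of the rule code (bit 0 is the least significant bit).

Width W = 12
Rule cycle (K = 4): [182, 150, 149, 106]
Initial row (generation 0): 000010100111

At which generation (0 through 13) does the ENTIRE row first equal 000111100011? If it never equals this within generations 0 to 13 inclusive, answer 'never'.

Answer: 7

Derivation:
Gen 0: 000010100111
Gen 1 (rule 182): 000111111010
Gen 2 (rule 150): 001011110011
Gen 3 (rule 149): 101001101000
Gen 4 (rule 106): 010011110000
Gen 5 (rule 182): 111101101000
Gen 6 (rule 150): 011000001100
Gen 7 (rule 149): 000111100011
Gen 8 (rule 106): 001100100111
Gen 9 (rule 182): 010011111010
Gen 10 (rule 150): 111101110011
Gen 11 (rule 149): 011000101000
Gen 12 (rule 106): 111001010000
Gen 13 (rule 182): 010111111000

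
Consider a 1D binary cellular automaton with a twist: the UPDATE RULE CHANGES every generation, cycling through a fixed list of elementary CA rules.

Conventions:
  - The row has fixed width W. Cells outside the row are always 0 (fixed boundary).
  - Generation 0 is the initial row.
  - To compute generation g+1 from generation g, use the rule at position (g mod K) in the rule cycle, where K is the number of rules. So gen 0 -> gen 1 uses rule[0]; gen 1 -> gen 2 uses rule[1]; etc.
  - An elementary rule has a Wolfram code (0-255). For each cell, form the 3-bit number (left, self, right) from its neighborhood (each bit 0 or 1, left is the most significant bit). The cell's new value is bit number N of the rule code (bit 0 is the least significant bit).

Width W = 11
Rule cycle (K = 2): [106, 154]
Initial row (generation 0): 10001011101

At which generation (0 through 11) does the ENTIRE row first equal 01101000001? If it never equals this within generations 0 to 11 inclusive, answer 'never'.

Answer: never

Derivation:
Gen 0: 10001011101
Gen 1 (rule 106): 00010110110
Gen 2 (rule 154): 00100100101
Gen 3 (rule 106): 01001001010
Gen 4 (rule 154): 10110110001
Gen 5 (rule 106): 01111110010
Gen 6 (rule 154): 11111101101
Gen 7 (rule 106): 10000111110
Gen 8 (rule 154): 01001111101
Gen 9 (rule 106): 10011000110
Gen 10 (rule 154): 01110101101
Gen 11 (rule 106): 11011011110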